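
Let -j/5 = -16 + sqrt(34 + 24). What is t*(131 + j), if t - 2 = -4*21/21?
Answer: -422 + 10*sqrt(58) ≈ -345.84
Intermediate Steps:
t = -2 (t = 2 - 4*21/21 = 2 - 84*1/21 = 2 - 4 = -2)
j = 80 - 5*sqrt(58) (j = -5*(-16 + sqrt(34 + 24)) = -5*(-16 + sqrt(58)) = 80 - 5*sqrt(58) ≈ 41.921)
t*(131 + j) = -2*(131 + (80 - 5*sqrt(58))) = -2*(211 - 5*sqrt(58)) = -422 + 10*sqrt(58)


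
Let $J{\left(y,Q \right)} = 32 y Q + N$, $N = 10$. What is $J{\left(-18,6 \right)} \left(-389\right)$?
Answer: $1340494$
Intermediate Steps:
$J{\left(y,Q \right)} = 10 + 32 Q y$ ($J{\left(y,Q \right)} = 32 y Q + 10 = 32 Q y + 10 = 10 + 32 Q y$)
$J{\left(-18,6 \right)} \left(-389\right) = \left(10 + 32 \cdot 6 \left(-18\right)\right) \left(-389\right) = \left(10 - 3456\right) \left(-389\right) = \left(-3446\right) \left(-389\right) = 1340494$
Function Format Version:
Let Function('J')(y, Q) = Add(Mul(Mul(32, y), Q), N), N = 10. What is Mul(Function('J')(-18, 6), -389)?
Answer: 1340494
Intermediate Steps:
Function('J')(y, Q) = Add(10, Mul(32, Q, y)) (Function('J')(y, Q) = Add(Mul(Mul(32, y), Q), 10) = Add(Mul(32, Q, y), 10) = Add(10, Mul(32, Q, y)))
Mul(Function('J')(-18, 6), -389) = Mul(Add(10, Mul(32, 6, -18)), -389) = Mul(Add(10, -3456), -389) = Mul(-3446, -389) = 1340494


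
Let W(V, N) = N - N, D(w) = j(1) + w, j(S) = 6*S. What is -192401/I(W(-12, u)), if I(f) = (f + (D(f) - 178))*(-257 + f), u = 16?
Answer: -192401/44204 ≈ -4.3526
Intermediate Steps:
D(w) = 6 + w (D(w) = 6*1 + w = 6 + w)
W(V, N) = 0
I(f) = (-257 + f)*(-172 + 2*f) (I(f) = (f + ((6 + f) - 178))*(-257 + f) = (f + (-172 + f))*(-257 + f) = (-172 + 2*f)*(-257 + f) = (-257 + f)*(-172 + 2*f))
-192401/I(W(-12, u)) = -192401/(44204 - 686*0 + 2*0**2) = -192401/(44204 + 0 + 2*0) = -192401/(44204 + 0 + 0) = -192401/44204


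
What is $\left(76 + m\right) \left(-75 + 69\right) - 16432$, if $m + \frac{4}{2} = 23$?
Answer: $-17014$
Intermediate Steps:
$m = 21$ ($m = -2 + 23 = 21$)
$\left(76 + m\right) \left(-75 + 69\right) - 16432 = \left(76 + 21\right) \left(-75 + 69\right) - 16432 = 97 \left(-6\right) - 16432 = -582 - 16432 = -17014$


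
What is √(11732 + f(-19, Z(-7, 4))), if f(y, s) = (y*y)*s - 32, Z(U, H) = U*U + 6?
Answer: √31555 ≈ 177.64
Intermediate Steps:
Z(U, H) = 6 + U² (Z(U, H) = U² + 6 = 6 + U²)
f(y, s) = -32 + s*y² (f(y, s) = y²*s - 32 = s*y² - 32 = -32 + s*y²)
√(11732 + f(-19, Z(-7, 4))) = √(11732 + (-32 + (6 + (-7)²)*(-19)²)) = √(11732 + (-32 + (6 + 49)*361)) = √(11732 + (-32 + 55*361)) = √(11732 + (-32 + 19855)) = √(11732 + 19823) = √31555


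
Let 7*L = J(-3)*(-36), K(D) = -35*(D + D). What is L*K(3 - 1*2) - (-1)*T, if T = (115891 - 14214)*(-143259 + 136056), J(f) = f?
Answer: -732380511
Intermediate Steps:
K(D) = -70*D
T = -732379431 (T = 101677*(-7203) = -732379431)
L = 108/7 (L = (-3*(-36))/7 = (⅐)*108 = 108/7 ≈ 15.429)
L*K(3 - 1*2) - (-1)*T = 108*(-70*(3 - 1*2))/7 - (-1)*(-732379431) = 108*(-70*(3 - 2))/7 - 1*732379431 = 108*(-70*1)/7 - 732379431 = (108/7)*(-70) - 732379431 = -1080 - 732379431 = -732380511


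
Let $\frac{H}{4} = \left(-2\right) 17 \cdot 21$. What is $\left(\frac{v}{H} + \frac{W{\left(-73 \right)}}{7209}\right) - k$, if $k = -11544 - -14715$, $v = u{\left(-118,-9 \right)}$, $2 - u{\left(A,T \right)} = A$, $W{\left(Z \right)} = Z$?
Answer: $- \frac{2720353673}{857871} \approx -3171.1$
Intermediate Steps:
$H = -2856$ ($H = 4 \left(-2\right) 17 \cdot 21 = 4 \left(\left(-34\right) 21\right) = 4 \left(-714\right) = -2856$)
$u{\left(A,T \right)} = 2 - A$
$v = 120$ ($v = 2 - -118 = 2 + 118 = 120$)
$k = 3171$ ($k = -11544 + 14715 = 3171$)
$\left(\frac{v}{H} + \frac{W{\left(-73 \right)}}{7209}\right) - k = \left(\frac{120}{-2856} - \frac{73}{7209}\right) - 3171 = \left(120 \left(- \frac{1}{2856}\right) - \frac{73}{7209}\right) - 3171 = \left(- \frac{5}{119} - \frac{73}{7209}\right) - 3171 = - \frac{44732}{857871} - 3171 = - \frac{2720353673}{857871}$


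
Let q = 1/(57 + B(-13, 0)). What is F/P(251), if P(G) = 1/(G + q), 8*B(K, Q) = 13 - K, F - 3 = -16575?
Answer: -1002523140/241 ≈ -4.1598e+6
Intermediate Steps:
F = -16572 (F = 3 - 16575 = -16572)
B(K, Q) = 13/8 - K/8 (B(K, Q) = (13 - K)/8 = 13/8 - K/8)
q = 4/241 (q = 1/(57 + (13/8 - ⅛*(-13))) = 1/(57 + (13/8 + 13/8)) = 1/(57 + 13/4) = 1/(241/4) = 4/241 ≈ 0.016598)
P(G) = 1/(4/241 + G) (P(G) = 1/(G + 4/241) = 1/(4/241 + G))
F/P(251) = -16572/(241/(4 + 241*251)) = -16572/(241/(4 + 60491)) = -16572/(241/60495) = -16572/(241*(1/60495)) = -16572/241/60495 = -16572*60495/241 = -1002523140/241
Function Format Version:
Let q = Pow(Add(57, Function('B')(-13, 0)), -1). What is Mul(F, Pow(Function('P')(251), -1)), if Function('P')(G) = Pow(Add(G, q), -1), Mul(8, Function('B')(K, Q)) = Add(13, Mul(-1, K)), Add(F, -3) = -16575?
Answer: Rational(-1002523140, 241) ≈ -4.1598e+6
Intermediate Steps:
F = -16572 (F = Add(3, -16575) = -16572)
Function('B')(K, Q) = Add(Rational(13, 8), Mul(Rational(-1, 8), K)) (Function('B')(K, Q) = Mul(Rational(1, 8), Add(13, Mul(-1, K))) = Add(Rational(13, 8), Mul(Rational(-1, 8), K)))
q = Rational(4, 241) (q = Pow(Add(57, Add(Rational(13, 8), Mul(Rational(-1, 8), -13))), -1) = Pow(Add(57, Add(Rational(13, 8), Rational(13, 8))), -1) = Pow(Add(57, Rational(13, 4)), -1) = Pow(Rational(241, 4), -1) = Rational(4, 241) ≈ 0.016598)
Function('P')(G) = Pow(Add(Rational(4, 241), G), -1) (Function('P')(G) = Pow(Add(G, Rational(4, 241)), -1) = Pow(Add(Rational(4, 241), G), -1))
Mul(F, Pow(Function('P')(251), -1)) = Mul(-16572, Pow(Mul(241, Pow(Add(4, Mul(241, 251)), -1)), -1)) = Mul(-16572, Pow(Mul(241, Pow(Add(4, 60491), -1)), -1)) = Mul(-16572, Pow(Mul(241, Pow(60495, -1)), -1)) = Mul(-16572, Pow(Mul(241, Rational(1, 60495)), -1)) = Mul(-16572, Pow(Rational(241, 60495), -1)) = Mul(-16572, Rational(60495, 241)) = Rational(-1002523140, 241)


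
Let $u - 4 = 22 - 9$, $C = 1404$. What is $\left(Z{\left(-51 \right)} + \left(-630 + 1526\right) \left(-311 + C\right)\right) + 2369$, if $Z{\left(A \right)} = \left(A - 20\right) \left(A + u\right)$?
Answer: $984111$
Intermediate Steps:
$u = 17$ ($u = 4 + \left(22 - 9\right) = 4 + 13 = 17$)
$Z{\left(A \right)} = \left(-20 + A\right) \left(17 + A\right)$ ($Z{\left(A \right)} = \left(A - 20\right) \left(A + 17\right) = \left(-20 + A\right) \left(17 + A\right)$)
$\left(Z{\left(-51 \right)} + \left(-630 + 1526\right) \left(-311 + C\right)\right) + 2369 = \left(\left(-340 + \left(-51\right)^{2} - -153\right) + \left(-630 + 1526\right) \left(-311 + 1404\right)\right) + 2369 = \left(\left(-340 + 2601 + 153\right) + 896 \cdot 1093\right) + 2369 = \left(2414 + 979328\right) + 2369 = 981742 + 2369 = 984111$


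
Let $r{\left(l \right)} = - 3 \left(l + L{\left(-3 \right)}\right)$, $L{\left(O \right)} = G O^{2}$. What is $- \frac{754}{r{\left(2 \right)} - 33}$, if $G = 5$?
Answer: $\frac{13}{3} \approx 4.3333$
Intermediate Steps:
$L{\left(O \right)} = 5 O^{2}$
$r{\left(l \right)} = -135 - 3 l$ ($r{\left(l \right)} = - 3 \left(l + 5 \left(-3\right)^{2}\right) = - 3 \left(l + 5 \cdot 9\right) = - 3 \left(l + 45\right) = - 3 \left(45 + l\right) = -135 - 3 l$)
$- \frac{754}{r{\left(2 \right)} - 33} = - \frac{754}{\left(-135 - 6\right) - 33} = - \frac{754}{-141 - 33} = - \frac{754}{-174} = \left(-754\right) \left(- \frac{1}{174}\right) = \frac{13}{3}$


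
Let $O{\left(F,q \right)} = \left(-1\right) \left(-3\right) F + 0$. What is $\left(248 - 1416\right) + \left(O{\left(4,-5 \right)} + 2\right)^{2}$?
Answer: $-972$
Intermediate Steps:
$O{\left(F,q \right)} = 3 F$ ($O{\left(F,q \right)} = 3 F + 0 = 3 F$)
$\left(248 - 1416\right) + \left(O{\left(4,-5 \right)} + 2\right)^{2} = \left(248 - 1416\right) + \left(3 \cdot 4 + 2\right)^{2} = -1168 + \left(12 + 2\right)^{2} = -1168 + 14^{2} = -1168 + 196 = -972$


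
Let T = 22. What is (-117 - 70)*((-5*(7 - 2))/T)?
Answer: 425/2 ≈ 212.50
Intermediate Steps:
(-117 - 70)*((-5*(7 - 2))/T) = (-117 - 70)*(-5*(7 - 2)/22) = -187*(-5*5)/22 = -(-4675)/22 = -187*(-25/22) = 425/2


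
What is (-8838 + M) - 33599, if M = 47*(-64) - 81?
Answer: -45526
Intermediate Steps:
M = -3089 (M = -3008 - 81 = -3089)
(-8838 + M) - 33599 = (-8838 - 3089) - 33599 = -11927 - 33599 = -45526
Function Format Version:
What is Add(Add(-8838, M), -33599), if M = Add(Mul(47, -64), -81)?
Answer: -45526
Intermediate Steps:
M = -3089 (M = Add(-3008, -81) = -3089)
Add(Add(-8838, M), -33599) = Add(Add(-8838, -3089), -33599) = Add(-11927, -33599) = -45526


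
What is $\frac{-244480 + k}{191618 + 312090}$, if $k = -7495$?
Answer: $- \frac{251975}{503708} \approx -0.50024$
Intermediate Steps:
$\frac{-244480 + k}{191618 + 312090} = \frac{-244480 - 7495}{191618 + 312090} = - \frac{251975}{503708}$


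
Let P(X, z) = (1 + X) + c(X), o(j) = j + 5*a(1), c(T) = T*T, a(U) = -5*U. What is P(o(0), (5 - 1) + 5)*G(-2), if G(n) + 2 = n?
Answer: -2404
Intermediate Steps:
G(n) = -2 + n
c(T) = T²
o(j) = -25 + j (o(j) = j + 5*(-5*1) = j + 5*(-5) = j - 25 = -25 + j)
P(X, z) = 1 + X + X² (P(X, z) = (1 + X) + X² = 1 + X + X²)
P(o(0), (5 - 1) + 5)*G(-2) = (1 + (-25 + 0) + (-25 + 0)²)*(-2 - 2) = (1 - 25 + (-25)²)*(-4) = (1 - 25 + 625)*(-4) = 601*(-4) = -2404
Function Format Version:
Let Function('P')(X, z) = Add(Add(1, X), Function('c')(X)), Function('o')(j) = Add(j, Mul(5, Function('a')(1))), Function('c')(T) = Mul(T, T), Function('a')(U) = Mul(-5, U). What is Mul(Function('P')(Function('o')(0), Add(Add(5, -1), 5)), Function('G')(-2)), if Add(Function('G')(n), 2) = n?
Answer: -2404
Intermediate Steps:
Function('G')(n) = Add(-2, n)
Function('c')(T) = Pow(T, 2)
Function('o')(j) = Add(-25, j) (Function('o')(j) = Add(j, Mul(5, Mul(-5, 1))) = Add(j, Mul(5, -5)) = Add(j, -25) = Add(-25, j))
Function('P')(X, z) = Add(1, X, Pow(X, 2)) (Function('P')(X, z) = Add(Add(1, X), Pow(X, 2)) = Add(1, X, Pow(X, 2)))
Mul(Function('P')(Function('o')(0), Add(Add(5, -1), 5)), Function('G')(-2)) = Mul(Add(1, Add(-25, 0), Pow(Add(-25, 0), 2)), Add(-2, -2)) = Mul(Add(1, -25, Pow(-25, 2)), -4) = Mul(Add(1, -25, 625), -4) = Mul(601, -4) = -2404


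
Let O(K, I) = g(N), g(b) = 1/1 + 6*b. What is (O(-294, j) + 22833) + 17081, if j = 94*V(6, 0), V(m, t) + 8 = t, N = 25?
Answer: 40065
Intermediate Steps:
V(m, t) = -8 + t
g(b) = 1 + 6*b
j = -752 (j = 94*(-8 + 0) = 94*(-8) = -752)
O(K, I) = 151 (O(K, I) = 1 + 6*25 = 1 + 150 = 151)
(O(-294, j) + 22833) + 17081 = (151 + 22833) + 17081 = 22984 + 17081 = 40065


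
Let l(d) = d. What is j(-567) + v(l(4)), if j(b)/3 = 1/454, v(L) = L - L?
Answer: 3/454 ≈ 0.0066079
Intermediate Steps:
v(L) = 0
j(b) = 3/454
j(-567) + v(l(4)) = 3/454 + 0 = 3/454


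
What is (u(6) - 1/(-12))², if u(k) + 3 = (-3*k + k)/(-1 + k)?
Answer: 101761/3600 ≈ 28.267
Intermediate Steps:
u(k) = -3 - 2*k/(-1 + k) (u(k) = -3 + (-3*k + k)/(-1 + k) = -3 + (-2*k)/(-1 + k) = -3 - 2*k/(-1 + k))
(u(6) - 1/(-12))² = ((3 - 5*6)/(-1 + 6) - 1/(-12))² = ((3 - 30)/5 - 1*(-1/12))² = ((⅕)*(-27) + 1/12)² = (-27/5 + 1/12)² = (-319/60)² = 101761/3600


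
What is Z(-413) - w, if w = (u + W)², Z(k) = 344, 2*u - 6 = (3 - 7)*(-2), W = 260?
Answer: -70945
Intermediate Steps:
u = 7 (u = 3 + ((3 - 7)*(-2))/2 = 3 + (-4*(-2))/2 = 3 + (½)*8 = 3 + 4 = 7)
w = 71289 (w = (7 + 260)² = 267² = 71289)
Z(-413) - w = 344 - 1*71289 = 344 - 71289 = -70945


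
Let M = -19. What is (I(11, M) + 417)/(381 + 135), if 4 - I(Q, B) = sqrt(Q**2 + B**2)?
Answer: 421/516 - sqrt(482)/516 ≈ 0.77334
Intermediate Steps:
I(Q, B) = 4 - sqrt(B**2 + Q**2) (I(Q, B) = 4 - sqrt(Q**2 + B**2) = 4 - sqrt(B**2 + Q**2))
(I(11, M) + 417)/(381 + 135) = ((4 - sqrt((-19)**2 + 11**2)) + 417)/(381 + 135) = ((4 - sqrt(361 + 121)) + 417)/516 = ((4 - sqrt(482)) + 417)*(1/516) = (421 - sqrt(482))*(1/516) = 421/516 - sqrt(482)/516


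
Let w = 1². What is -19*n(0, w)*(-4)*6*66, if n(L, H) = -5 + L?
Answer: -150480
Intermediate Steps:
w = 1
-19*n(0, w)*(-4)*6*66 = -19*(-5 + 0)*(-4)*6*66 = -19*(-5*(-4))*6*66 = -380*6*66 = -19*120*66 = -2280*66 = -150480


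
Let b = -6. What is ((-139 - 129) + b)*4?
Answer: -1096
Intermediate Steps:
((-139 - 129) + b)*4 = ((-139 - 129) - 6)*4 = (-268 - 6)*4 = -274*4 = -1096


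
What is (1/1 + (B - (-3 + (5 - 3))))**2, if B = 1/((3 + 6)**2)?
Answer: 26569/6561 ≈ 4.0495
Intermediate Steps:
B = 1/81 (B = 1/(9**2) = 1/81 ≈ 0.012346)
(1/1 + (B - (-3 + (5 - 3))))**2 = (1/1 + (1/81 - (-3 + (5 - 3))))**2 = (1 + (1/81 - (-3 + 2)))**2 = (1 + (1/81 - 1*(-1)))**2 = (1 + (1/81 + 1))**2 = (1 + 82/81)**2 = (163/81)**2 = 26569/6561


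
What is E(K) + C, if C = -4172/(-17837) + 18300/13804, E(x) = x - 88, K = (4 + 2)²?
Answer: -3104883477/61555487 ≈ -50.440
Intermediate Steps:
K = 36 (K = 6² = 36)
E(x) = -88 + x
C = 96001847/61555487 (C = -4172*(-1/17837) + 18300*(1/13804) = 4172/17837 + 4575/3451 = 96001847/61555487 ≈ 1.5596)
E(K) + C = (-88 + 36) + 96001847/61555487 = -52 + 96001847/61555487 = -3104883477/61555487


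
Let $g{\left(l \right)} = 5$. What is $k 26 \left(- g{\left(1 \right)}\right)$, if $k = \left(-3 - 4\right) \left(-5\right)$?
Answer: $-4550$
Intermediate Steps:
$k = 35$ ($k = \left(-7\right) \left(-5\right) = 35$)
$k 26 \left(- g{\left(1 \right)}\right) = 35 \cdot 26 \left(\left(-1\right) 5\right) = 910 \left(-5\right) = -4550$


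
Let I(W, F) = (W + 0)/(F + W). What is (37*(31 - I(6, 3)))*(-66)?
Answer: -74074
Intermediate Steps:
I(W, F) = W/(F + W)
(37*(31 - I(6, 3)))*(-66) = (37*(31 - 6/(3 + 6)))*(-66) = (37*(31 - 6/9))*(-66) = (37*(31 - 1*2/3))*(-66) = (37*(31 - 2/3))*(-66) = (37*(91/3))*(-66) = (3367/3)*(-66) = -74074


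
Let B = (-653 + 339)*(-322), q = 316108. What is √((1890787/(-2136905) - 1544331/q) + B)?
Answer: 47*√5220912695961532047260835/337746382870 ≈ 317.97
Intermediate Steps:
B = 101108 (B = -314*(-322) = 101108)
√((1890787/(-2136905) - 1544331/q) + B) = √((1890787/(-2136905) - 1544331/316108) + 101108) = √((1890787*(-1/2136905) - 1544331*1/316108) + 101108) = √((-1890787/2136905 - 1544331/316108) + 101108) = √(-3897781532551/675492765740 + 101108) = √(68293824776907369/675492765740) = 47*√5220912695961532047260835/337746382870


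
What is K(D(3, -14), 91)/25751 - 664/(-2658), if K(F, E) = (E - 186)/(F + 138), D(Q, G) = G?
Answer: 1059990913/4243661796 ≈ 0.24978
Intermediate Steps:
K(F, E) = (-186 + E)/(138 + F)
K(D(3, -14), 91)/25751 - 664/(-2658) = ((-186 + 91)/(138 - 14))/25751 - 664/(-2658) = (-95/124)*(1/25751) - 664*(-1/2658) = ((1/124)*(-95))*(1/25751) + 332/1329 = -95/124*1/25751 + 332/1329 = -95/3193124 + 332/1329 = 1059990913/4243661796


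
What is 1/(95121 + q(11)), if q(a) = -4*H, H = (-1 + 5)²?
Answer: 1/95057 ≈ 1.0520e-5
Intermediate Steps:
H = 16 (H = 4² = 16)
q(a) = -64 (q(a) = -4*16 = -64)
1/(95121 + q(11)) = 1/(95121 - 64) = 1/95057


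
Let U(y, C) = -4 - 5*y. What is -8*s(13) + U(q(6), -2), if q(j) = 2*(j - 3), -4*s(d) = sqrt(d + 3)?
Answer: -26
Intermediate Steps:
s(d) = -sqrt(3 + d)/4 (s(d) = -sqrt(d + 3)/4 = -sqrt(3 + d)/4)
q(j) = -6 + 2*j (q(j) = 2*(-3 + j) = -6 + 2*j)
-8*s(13) + U(q(6), -2) = -(-2)*sqrt(3 + 13) + (-4 - 5*(-6 + 2*6)) = -(-2)*sqrt(16) + (-4 - 5*(-6 + 12)) = -(-2)*4 + (-4 - 5*6) = -8*(-1) + (-4 - 30) = 8 - 34 = -26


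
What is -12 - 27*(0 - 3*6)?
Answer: 474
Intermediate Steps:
-12 - 27*(0 - 3*6) = -12 - 27*(0 - 18) = -12 - 27*(-18) = -12 + 486 = 474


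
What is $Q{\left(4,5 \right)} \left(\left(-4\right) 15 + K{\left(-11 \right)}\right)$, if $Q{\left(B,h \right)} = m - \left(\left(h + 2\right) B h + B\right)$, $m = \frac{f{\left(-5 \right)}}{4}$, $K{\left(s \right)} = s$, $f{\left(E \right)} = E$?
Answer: $\frac{41251}{4} \approx 10313.0$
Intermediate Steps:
$m = - \frac{5}{4} \approx -1.25$
$Q{\left(B,h \right)} = - \frac{5}{4} - B - B h \left(2 + h\right)$ ($Q{\left(B,h \right)} = - \frac{5}{4} - \left(\left(h + 2\right) B h + B\right) = - \frac{5}{4} - \left(\left(2 + h\right) B h + B\right) = - \frac{5}{4} - \left(B \left(2 + h\right) h + B\right) = - \frac{5}{4} - \left(B h \left(2 + h\right) + B\right) = - \frac{5}{4} - \left(B + B h \left(2 + h\right)\right) = - \frac{5}{4} - B - B h \left(2 + h\right)$)
$Q{\left(4,5 \right)} \left(\left(-4\right) 15 + K{\left(-11 \right)}\right) = \left(- \frac{5}{4} - 4 - 4 \cdot 5^{2} - 8 \cdot 5\right) \left(\left(-4\right) 15 - 11\right) = \left(- \frac{5}{4} - 4 - 4 \cdot 25 - 40\right) \left(-60 - 11\right) = \left(- \frac{5}{4} - 4 - 100 - 40\right) \left(-71\right) = \left(- \frac{581}{4}\right) \left(-71\right) = \frac{41251}{4}$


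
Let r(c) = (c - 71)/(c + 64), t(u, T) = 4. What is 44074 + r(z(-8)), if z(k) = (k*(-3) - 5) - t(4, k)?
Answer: 3481790/79 ≈ 44073.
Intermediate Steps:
z(k) = -9 - 3*k (z(k) = (k*(-3) - 5) - 1*4 = (-3*k - 5) - 4 = (-5 - 3*k) - 4 = -9 - 3*k)
r(c) = (-71 + c)/(64 + c)
44074 + r(z(-8)) = 44074 + (-71 + (-9 - 3*(-8)))/(64 + (-9 - 3*(-8))) = 44074 + (-71 + (-9 + 24))/(64 + (-9 + 24)) = 44074 + (-71 + 15)/(64 + 15) = 44074 - 56/79 = 3481790/79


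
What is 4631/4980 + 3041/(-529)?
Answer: -12694381/2634420 ≈ -4.8187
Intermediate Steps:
4631/4980 + 3041/(-529) = 4631*(1/4980) + 3041*(-1/529) = 4631/4980 - 3041/529 = -12694381/2634420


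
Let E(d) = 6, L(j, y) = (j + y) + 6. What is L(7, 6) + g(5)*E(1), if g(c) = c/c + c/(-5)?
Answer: 19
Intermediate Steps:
g(c) = 1 - c/5 (g(c) = 1 + c*(-⅕) = 1 - c/5)
L(j, y) = 6 + j + y
L(7, 6) + g(5)*E(1) = (6 + 7 + 6) + (1 - ⅕*5)*6 = 19 + (1 - 1)*6 = 19 + 0*6 = 19 + 0 = 19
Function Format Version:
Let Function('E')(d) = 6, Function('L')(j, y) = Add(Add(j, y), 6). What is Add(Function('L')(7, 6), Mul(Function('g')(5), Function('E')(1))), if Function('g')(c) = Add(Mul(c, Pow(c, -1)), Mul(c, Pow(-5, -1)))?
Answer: 19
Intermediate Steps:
Function('g')(c) = Add(1, Mul(Rational(-1, 5), c)) (Function('g')(c) = Add(1, Mul(c, Rational(-1, 5))) = Add(1, Mul(Rational(-1, 5), c)))
Function('L')(j, y) = Add(6, j, y)
Add(Function('L')(7, 6), Mul(Function('g')(5), Function('E')(1))) = Add(Add(6, 7, 6), Mul(Add(1, Mul(Rational(-1, 5), 5)), 6)) = Add(19, Mul(Add(1, -1), 6)) = Add(19, Mul(0, 6)) = Add(19, 0) = 19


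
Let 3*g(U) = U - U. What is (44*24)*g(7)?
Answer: 0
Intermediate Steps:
g(U) = 0 (g(U) = (U - U)/3 = (⅓)*0 = 0)
(44*24)*g(7) = (44*24)*0 = 1056*0 = 0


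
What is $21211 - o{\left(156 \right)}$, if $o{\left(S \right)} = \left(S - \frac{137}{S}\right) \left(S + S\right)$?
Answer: $-27187$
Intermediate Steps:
$o{\left(S \right)} = 2 S \left(S - \frac{137}{S}\right)$ ($o{\left(S \right)} = \left(S - \frac{137}{S}\right) 2 S = 2 S \left(S - \frac{137}{S}\right)$)
$21211 - o{\left(156 \right)} = 21211 - \left(-274 + 2 \cdot 156^{2}\right) = 21211 - \left(-274 + 2 \cdot 24336\right) = 21211 - \left(-274 + 48672\right) = 21211 - 48398 = -27187$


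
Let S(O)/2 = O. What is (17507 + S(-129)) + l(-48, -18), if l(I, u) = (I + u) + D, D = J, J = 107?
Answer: 17290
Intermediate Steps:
D = 107
l(I, u) = 107 + I + u (l(I, u) = (I + u) + 107 = 107 + I + u)
S(O) = 2*O
(17507 + S(-129)) + l(-48, -18) = (17507 + 2*(-129)) + (107 - 48 - 18) = (17507 - 258) + 41 = 17249 + 41 = 17290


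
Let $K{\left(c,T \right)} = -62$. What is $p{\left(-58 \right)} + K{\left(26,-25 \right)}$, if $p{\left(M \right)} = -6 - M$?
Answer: $-10$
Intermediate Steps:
$p{\left(-58 \right)} + K{\left(26,-25 \right)} = \left(-6 - -58\right) - 62 = \left(-6 + 58\right) - 62 = 52 - 62 = -10$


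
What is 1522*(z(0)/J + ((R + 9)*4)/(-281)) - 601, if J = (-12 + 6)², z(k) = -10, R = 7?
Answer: -3465806/2529 ≈ -1370.4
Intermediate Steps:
J = 36 (J = (-6)² = 36)
1522*(z(0)/J + ((R + 9)*4)/(-281)) - 601 = 1522*(-10/36 + ((7 + 9)*4)/(-281)) - 601 = 1522*(-10*1/36 + (16*4)*(-1/281)) - 601 = 1522*(-5/18 + 64*(-1/281)) - 601 = 1522*(-5/18 - 64/281) - 601 = 1522*(-2557/5058) - 601 = -1945877/2529 - 601 = -3465806/2529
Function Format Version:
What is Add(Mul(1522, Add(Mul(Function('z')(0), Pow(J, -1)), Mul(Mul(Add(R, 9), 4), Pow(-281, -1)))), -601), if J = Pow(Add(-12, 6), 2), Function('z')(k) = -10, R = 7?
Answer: Rational(-3465806, 2529) ≈ -1370.4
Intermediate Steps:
J = 36 (J = Pow(-6, 2) = 36)
Add(Mul(1522, Add(Mul(Function('z')(0), Pow(J, -1)), Mul(Mul(Add(R, 9), 4), Pow(-281, -1)))), -601) = Add(Mul(1522, Add(Mul(-10, Pow(36, -1)), Mul(Mul(Add(7, 9), 4), Pow(-281, -1)))), -601) = Add(Mul(1522, Add(Mul(-10, Rational(1, 36)), Mul(Mul(16, 4), Rational(-1, 281)))), -601) = Add(Mul(1522, Add(Rational(-5, 18), Mul(64, Rational(-1, 281)))), -601) = Add(Mul(1522, Add(Rational(-5, 18), Rational(-64, 281))), -601) = Add(Mul(1522, Rational(-2557, 5058)), -601) = Add(Rational(-1945877, 2529), -601) = Rational(-3465806, 2529)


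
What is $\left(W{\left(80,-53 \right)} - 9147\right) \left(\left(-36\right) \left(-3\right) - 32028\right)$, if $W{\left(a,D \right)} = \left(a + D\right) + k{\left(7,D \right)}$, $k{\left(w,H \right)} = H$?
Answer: $292802160$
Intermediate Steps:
$W{\left(a,D \right)} = a + 2 D$ ($W{\left(a,D \right)} = \left(a + D\right) + D = \left(D + a\right) + D = a + 2 D$)
$\left(W{\left(80,-53 \right)} - 9147\right) \left(\left(-36\right) \left(-3\right) - 32028\right) = \left(\left(80 + 2 \left(-53\right)\right) - 9147\right) \left(\left(-36\right) \left(-3\right) - 32028\right) = \left(\left(80 - 106\right) - 9147\right) \left(108 - 32028\right) = \left(-26 - 9147\right) \left(-31920\right) = \left(-9173\right) \left(-31920\right) = 292802160$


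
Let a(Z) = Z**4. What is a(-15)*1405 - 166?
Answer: 71127959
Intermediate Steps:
a(-15)*1405 - 166 = (-15)**4*1405 - 166 = 50625*1405 - 166 = 71128125 - 166 = 71127959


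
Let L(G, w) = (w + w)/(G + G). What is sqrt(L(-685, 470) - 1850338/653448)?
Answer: I*sqrt(1762026504392073)/22380594 ≈ 1.8756*I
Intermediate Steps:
L(G, w) = w/G (L(G, w) = (2*w)/((2*G)) = (2*w)*(1/(2*G)) = w/G)
sqrt(L(-685, 470) - 1850338/653448) = sqrt(470/(-685) - 1850338/653448) = sqrt(470*(-1/685) - 1850338*1/653448) = sqrt(-94/137 - 925169/326724) = sqrt(-157460209/44761188) = I*sqrt(1762026504392073)/22380594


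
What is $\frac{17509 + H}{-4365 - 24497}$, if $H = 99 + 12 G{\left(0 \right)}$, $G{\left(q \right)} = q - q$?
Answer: $- \frac{8804}{14431} \approx -0.61007$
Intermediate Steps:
$G{\left(q \right)} = 0$
$H = 99$ ($H = 99 + 12 \cdot 0 = 99 + 0 = 99$)
$\frac{17509 + H}{-4365 - 24497} = \frac{17509 + 99}{-4365 - 24497} = \frac{17608}{-28862} = 17608 \left(- \frac{1}{28862}\right) = - \frac{8804}{14431}$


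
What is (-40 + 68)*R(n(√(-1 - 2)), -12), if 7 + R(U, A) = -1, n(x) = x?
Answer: -224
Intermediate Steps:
R(U, A) = -8 (R(U, A) = -7 - 1 = -8)
(-40 + 68)*R(n(√(-1 - 2)), -12) = (-40 + 68)*(-8) = 28*(-8) = -224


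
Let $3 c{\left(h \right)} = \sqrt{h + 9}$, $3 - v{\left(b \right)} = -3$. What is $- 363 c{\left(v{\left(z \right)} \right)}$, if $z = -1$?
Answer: $- 121 \sqrt{15} \approx -468.63$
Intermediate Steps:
$v{\left(b \right)} = 6$ ($v{\left(b \right)} = 3 - -3 = 3 + 3 = 6$)
$c{\left(h \right)} = \frac{\sqrt{9 + h}}{3}$ ($c{\left(h \right)} = \frac{\sqrt{h + 9}}{3} = \frac{\sqrt{9 + h}}{3}$)
$- 363 c{\left(v{\left(z \right)} \right)} = - 363 \frac{\sqrt{9 + 6}}{3} = - 363 \frac{\sqrt{15}}{3} = - 121 \sqrt{15}$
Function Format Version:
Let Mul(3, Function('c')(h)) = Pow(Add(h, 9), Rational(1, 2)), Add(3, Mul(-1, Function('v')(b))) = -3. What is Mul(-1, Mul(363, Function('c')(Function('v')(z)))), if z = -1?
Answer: Mul(-121, Pow(15, Rational(1, 2))) ≈ -468.63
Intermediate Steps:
Function('v')(b) = 6 (Function('v')(b) = Add(3, Mul(-1, -3)) = Add(3, 3) = 6)
Function('c')(h) = Mul(Rational(1, 3), Pow(Add(9, h), Rational(1, 2))) (Function('c')(h) = Mul(Rational(1, 3), Pow(Add(h, 9), Rational(1, 2))) = Mul(Rational(1, 3), Pow(Add(9, h), Rational(1, 2))))
Mul(-1, Mul(363, Function('c')(Function('v')(z)))) = Mul(-1, Mul(363, Mul(Rational(1, 3), Pow(Add(9, 6), Rational(1, 2))))) = Mul(-1, Mul(363, Mul(Rational(1, 3), Pow(15, Rational(1, 2))))) = Mul(-1, Mul(121, Pow(15, Rational(1, 2)))) = Mul(-121, Pow(15, Rational(1, 2)))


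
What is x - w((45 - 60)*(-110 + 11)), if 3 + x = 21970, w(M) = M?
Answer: 20482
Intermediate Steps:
x = 21967 (x = -3 + 21970 = 21967)
x - w((45 - 60)*(-110 + 11)) = 21967 - (45 - 60)*(-110 + 11) = 21967 - (-15)*(-99) = 21967 - 1*1485 = 21967 - 1485 = 20482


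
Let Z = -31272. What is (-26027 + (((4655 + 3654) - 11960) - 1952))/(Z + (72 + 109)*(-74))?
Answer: 15815/22333 ≈ 0.70815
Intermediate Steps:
(-26027 + (((4655 + 3654) - 11960) - 1952))/(Z + (72 + 109)*(-74)) = (-26027 + (((4655 + 3654) - 11960) - 1952))/(-31272 + (72 + 109)*(-74)) = (-26027 + ((8309 - 11960) - 1952))/(-31272 + 181*(-74)) = (-26027 + (-3651 - 1952))/(-31272 - 13394) = (-26027 - 5603)/(-44666) = -31630*(-1/44666) = 15815/22333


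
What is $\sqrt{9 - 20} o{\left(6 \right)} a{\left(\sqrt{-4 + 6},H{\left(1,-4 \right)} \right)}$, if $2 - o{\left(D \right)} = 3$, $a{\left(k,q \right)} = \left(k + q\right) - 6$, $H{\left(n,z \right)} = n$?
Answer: $i \sqrt{11} \left(5 - \sqrt{2}\right) \approx 11.893 i$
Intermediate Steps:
$a{\left(k,q \right)} = -6 + k + q$
$o{\left(D \right)} = -1$ ($o{\left(D \right)} = 2 - 3 = -1$)
$\sqrt{9 - 20} o{\left(6 \right)} a{\left(\sqrt{-4 + 6},H{\left(1,-4 \right)} \right)} = \sqrt{9 - 20} \left(-1\right) \left(-6 + \sqrt{-4 + 6} + 1\right) = \sqrt{-11} \left(-1\right) \left(-6 + \sqrt{2} + 1\right) = i \sqrt{11} \left(-1\right) \left(-5 + \sqrt{2}\right) = - i \sqrt{11} \left(-5 + \sqrt{2}\right)$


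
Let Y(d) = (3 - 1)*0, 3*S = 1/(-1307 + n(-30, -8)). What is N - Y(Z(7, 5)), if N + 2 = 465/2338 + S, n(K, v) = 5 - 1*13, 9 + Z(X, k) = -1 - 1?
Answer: -16614733/9223410 ≈ -1.8014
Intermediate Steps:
Z(X, k) = -11 (Z(X, k) = -9 + (-1 - 1) = -9 - 2 = -11)
n(K, v) = -8 (n(K, v) = 5 - 13 = -8)
S = -1/3945 (S = 1/(3*(-1307 - 8)) = (⅓)/(-1315) = (⅓)*(-1/1315) = -1/3945 ≈ -0.00025349)
N = -16614733/9223410 (N = -2 + (465/2338 - 1/3945) = -2 + 1832087/9223410 = -16614733/9223410 ≈ -1.8014)
Y(d) = 0 (Y(d) = 2*0 = 0)
N - Y(Z(7, 5)) = -16614733/9223410 - 1*0 = -16614733/9223410 + 0 = -16614733/9223410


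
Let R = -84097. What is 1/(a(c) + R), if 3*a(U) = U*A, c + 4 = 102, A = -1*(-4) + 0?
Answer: -3/251899 ≈ -1.1910e-5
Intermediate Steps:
A = 4 (A = 4 + 0 = 4)
c = 98 (c = -4 + 102 = 98)
a(U) = 4*U/3 (a(U) = (U*4)/3 = (4*U)/3 = 4*U/3)
1/(a(c) + R) = 1/((4/3)*98 - 84097) = 1/(392/3 - 84097) = 1/(-251899/3) = -3/251899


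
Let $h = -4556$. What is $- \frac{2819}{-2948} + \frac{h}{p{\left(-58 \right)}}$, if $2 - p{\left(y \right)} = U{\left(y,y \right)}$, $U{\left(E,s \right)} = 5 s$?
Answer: $- \frac{3151985}{215204} \approx -14.646$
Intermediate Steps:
$p{\left(y \right)} = 2 - 5 y$
$- \frac{2819}{-2948} + \frac{h}{p{\left(-58 \right)}} = - \frac{2819}{-2948} - \frac{4556}{2 - -290} = \left(-2819\right) \left(- \frac{1}{2948}\right) - \frac{4556}{2 + 290} = \frac{2819}{2948} - \frac{4556}{292} = \frac{2819}{2948} - \frac{1139}{73} = - \frac{3151985}{215204}$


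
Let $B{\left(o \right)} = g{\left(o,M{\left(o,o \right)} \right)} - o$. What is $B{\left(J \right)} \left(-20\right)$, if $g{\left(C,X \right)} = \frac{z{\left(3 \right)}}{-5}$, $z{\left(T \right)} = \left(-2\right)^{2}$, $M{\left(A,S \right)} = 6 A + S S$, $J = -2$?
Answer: $-24$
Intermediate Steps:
$M{\left(A,S \right)} = S^{2} + 6 A$ ($M{\left(A,S \right)} = 6 A + S^{2} = S^{2} + 6 A$)
$z{\left(T \right)} = 4$
$g{\left(C,X \right)} = - \frac{4}{5}$ ($g{\left(C,X \right)} = \frac{4}{-5} = 4 \left(- \frac{1}{5}\right) = - \frac{4}{5}$)
$B{\left(o \right)} = - \frac{4}{5} - o$
$B{\left(J \right)} \left(-20\right) = \left(- \frac{4}{5} - -2\right) \left(-20\right) = \left(- \frac{4}{5} + 2\right) \left(-20\right) = \frac{6}{5} \left(-20\right) = -24$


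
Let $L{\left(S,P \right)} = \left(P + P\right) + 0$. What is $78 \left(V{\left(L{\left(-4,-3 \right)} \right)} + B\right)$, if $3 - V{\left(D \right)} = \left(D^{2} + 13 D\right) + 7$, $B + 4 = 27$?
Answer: $4758$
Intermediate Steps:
$L{\left(S,P \right)} = 2 P$ ($L{\left(S,P \right)} = 2 P + 0 = 2 P$)
$B = 23$ ($B = -4 + 27 = 23$)
$V{\left(D \right)} = -4 - D^{2} - 13 D$ ($V{\left(D \right)} = 3 - \left(\left(D^{2} + 13 D\right) + 7\right) = 3 - \left(7 + D^{2} + 13 D\right) = -4 - D^{2} - 13 D$)
$78 \left(V{\left(L{\left(-4,-3 \right)} \right)} + B\right) = 78 \left(\left(-4 - \left(2 \left(-3\right)\right)^{2} - 13 \cdot 2 \left(-3\right)\right) + 23\right) = 78 \left(\left(-4 - \left(-6\right)^{2} - -78\right) + 23\right) = 78 \left(\left(-4 - 36 + 78\right) + 23\right) = 78 \left(38 + 23\right) = 78 \cdot 61 = 4758$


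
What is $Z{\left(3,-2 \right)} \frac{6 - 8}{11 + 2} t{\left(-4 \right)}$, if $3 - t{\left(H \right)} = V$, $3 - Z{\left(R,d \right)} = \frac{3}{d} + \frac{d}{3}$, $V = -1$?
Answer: $- \frac{124}{39} \approx -3.1795$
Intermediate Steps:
$Z{\left(R,d \right)} = 3 - \frac{3}{d} - \frac{d}{3}$ ($Z{\left(R,d \right)} = 3 - \left(\frac{3}{d} + \frac{d}{3}\right) = 3 - \frac{3}{d} - \frac{d}{3}$)
$t{\left(H \right)} = 4$ ($t{\left(H \right)} = 3 - -1 = 3 + 1 = 4$)
$Z{\left(3,-2 \right)} \frac{6 - 8}{11 + 2} t{\left(-4 \right)} = \left(3 - \frac{3}{-2} - - \frac{2}{3}\right) \frac{6 - 8}{11 + 2} \cdot 4 = \left(3 - - \frac{3}{2} + \frac{2}{3}\right) \left(- \frac{2}{13}\right) 4 = \left(3 + \frac{3}{2} + \frac{2}{3}\right) \left(\left(-2\right) \frac{1}{13}\right) 4 = \frac{31}{6} \left(- \frac{2}{13}\right) 4 = \left(- \frac{31}{39}\right) 4 = - \frac{124}{39}$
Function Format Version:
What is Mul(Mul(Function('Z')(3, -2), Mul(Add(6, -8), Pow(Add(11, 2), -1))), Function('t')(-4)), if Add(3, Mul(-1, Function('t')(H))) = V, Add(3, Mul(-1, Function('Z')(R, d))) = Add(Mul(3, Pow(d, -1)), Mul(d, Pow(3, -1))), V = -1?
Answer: Rational(-124, 39) ≈ -3.1795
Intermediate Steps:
Function('Z')(R, d) = Add(3, Mul(-3, Pow(d, -1)), Mul(Rational(-1, 3), d)) (Function('Z')(R, d) = Add(3, Mul(-1, Add(Mul(3, Pow(d, -1)), Mul(d, Pow(3, -1))))) = Add(3, Mul(-1, Add(Mul(3, Pow(d, -1)), Mul(d, Rational(1, 3))))) = Add(3, Mul(-1, Add(Mul(3, Pow(d, -1)), Mul(Rational(1, 3), d)))) = Add(3, Add(Mul(-3, Pow(d, -1)), Mul(Rational(-1, 3), d))) = Add(3, Mul(-3, Pow(d, -1)), Mul(Rational(-1, 3), d)))
Function('t')(H) = 4 (Function('t')(H) = Add(3, Mul(-1, -1)) = Add(3, 1) = 4)
Mul(Mul(Function('Z')(3, -2), Mul(Add(6, -8), Pow(Add(11, 2), -1))), Function('t')(-4)) = Mul(Mul(Add(3, Mul(-3, Pow(-2, -1)), Mul(Rational(-1, 3), -2)), Mul(Add(6, -8), Pow(Add(11, 2), -1))), 4) = Mul(Mul(Add(3, Mul(-3, Rational(-1, 2)), Rational(2, 3)), Mul(-2, Pow(13, -1))), 4) = Mul(Mul(Add(3, Rational(3, 2), Rational(2, 3)), Mul(-2, Rational(1, 13))), 4) = Mul(Mul(Rational(31, 6), Rational(-2, 13)), 4) = Mul(Rational(-31, 39), 4) = Rational(-124, 39)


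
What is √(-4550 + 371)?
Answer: I*√4179 ≈ 64.645*I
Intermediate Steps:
√(-4550 + 371) = √(-4179) = I*√4179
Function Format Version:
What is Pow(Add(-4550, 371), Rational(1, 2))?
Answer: Mul(I, Pow(4179, Rational(1, 2))) ≈ Mul(64.645, I)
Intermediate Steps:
Pow(Add(-4550, 371), Rational(1, 2)) = Pow(-4179, Rational(1, 2)) = Mul(I, Pow(4179, Rational(1, 2)))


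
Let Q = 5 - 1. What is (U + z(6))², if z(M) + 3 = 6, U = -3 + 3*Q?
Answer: 144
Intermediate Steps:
Q = 4
U = 9 (U = -3 + 3*4 = -3 + 12 = 9)
z(M) = 3 (z(M) = -3 + 6 = 3)
(U + z(6))² = (9 + 3)² = 12² = 144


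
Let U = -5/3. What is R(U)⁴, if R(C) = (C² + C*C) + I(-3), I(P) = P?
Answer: 279841/6561 ≈ 42.652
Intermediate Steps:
U = -5/3 (U = -5*⅓ = -5/3 ≈ -1.6667)
R(C) = -3 + 2*C² (R(C) = (C² + C*C) - 3 = (C² + C²) - 3 = 2*C² - 3 = -3 + 2*C²)
R(U)⁴ = (-3 + 2*(-5/3)²)⁴ = (-3 + 2*(25/9))⁴ = (-3 + 50/9)⁴ = (23/9)⁴ = 279841/6561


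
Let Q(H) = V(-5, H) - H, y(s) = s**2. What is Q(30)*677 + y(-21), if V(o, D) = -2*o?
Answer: -13099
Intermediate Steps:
Q(H) = 10 - H (Q(H) = -2*(-5) - H = 10 - H)
Q(30)*677 + y(-21) = (10 - 1*30)*677 + (-21)**2 = (10 - 30)*677 + 441 = -20*677 + 441 = -13540 + 441 = -13099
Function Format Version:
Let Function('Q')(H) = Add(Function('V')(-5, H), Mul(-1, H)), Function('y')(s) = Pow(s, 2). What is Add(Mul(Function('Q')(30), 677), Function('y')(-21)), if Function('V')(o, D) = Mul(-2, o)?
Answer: -13099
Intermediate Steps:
Function('Q')(H) = Add(10, Mul(-1, H)) (Function('Q')(H) = Add(Mul(-2, -5), Mul(-1, H)) = Add(10, Mul(-1, H)))
Add(Mul(Function('Q')(30), 677), Function('y')(-21)) = Add(Mul(Add(10, Mul(-1, 30)), 677), Pow(-21, 2)) = Add(Mul(Add(10, -30), 677), 441) = Add(Mul(-20, 677), 441) = Add(-13540, 441) = -13099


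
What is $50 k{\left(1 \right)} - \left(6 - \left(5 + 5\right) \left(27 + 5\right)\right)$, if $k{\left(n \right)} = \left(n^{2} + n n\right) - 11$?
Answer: $-136$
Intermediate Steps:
$k{\left(n \right)} = -11 + 2 n^{2}$ ($k{\left(n \right)} = \left(n^{2} + n^{2}\right) - 11 = 2 n^{2} - 11 = -11 + 2 n^{2}$)
$50 k{\left(1 \right)} - \left(6 - \left(5 + 5\right) \left(27 + 5\right)\right) = 50 \left(-11 + 2 \cdot 1^{2}\right) - \left(6 - \left(5 + 5\right) \left(27 + 5\right)\right) = 50 \left(-11 + 2 \cdot 1\right) + \left(\left(10 \cdot 32 + 39\right) - 45\right) = 50 \left(-11 + 2\right) + \left(\left(320 + 39\right) - 45\right) = 50 \left(-9\right) + \left(359 - 45\right) = -450 + 314 = -136$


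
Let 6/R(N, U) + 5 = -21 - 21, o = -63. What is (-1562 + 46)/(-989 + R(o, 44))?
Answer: 71252/46489 ≈ 1.5327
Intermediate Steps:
R(N, U) = -6/47 (R(N, U) = 6/(-5 + (-21 - 21)) = 6/(-5 - 42) = 6/(-47) = 6*(-1/47) = -6/47)
(-1562 + 46)/(-989 + R(o, 44)) = (-1562 + 46)/(-989 - 6/47) = -1516/(-46489/47) = -1516*(-47/46489) = 71252/46489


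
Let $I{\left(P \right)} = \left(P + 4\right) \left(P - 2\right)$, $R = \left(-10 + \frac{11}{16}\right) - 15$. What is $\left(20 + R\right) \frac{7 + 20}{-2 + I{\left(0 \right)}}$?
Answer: $\frac{1863}{160} \approx 11.644$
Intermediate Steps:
$R = - \frac{389}{16}$ ($R = \left(-10 + 11 \cdot \frac{1}{16}\right) - 15 = \left(-10 + \frac{11}{16}\right) - 15 = - \frac{149}{16} - 15 = - \frac{389}{16} \approx -24.313$)
$I{\left(P \right)} = \left(-2 + P\right) \left(4 + P\right)$ ($I{\left(P \right)} = \left(4 + P\right) \left(-2 + P\right) = \left(-2 + P\right) \left(4 + P\right)$)
$\left(20 + R\right) \frac{7 + 20}{-2 + I{\left(0 \right)}} = \left(20 - \frac{389}{16}\right) \frac{7 + 20}{-2 + \left(-8 + 0^{2} + 2 \cdot 0\right)} = - \frac{69 \frac{27}{-2 + \left(-8 + 0 + 0\right)}}{16} = - \frac{69 \frac{27}{-2 - 8}}{16} = - \frac{69 \frac{27}{-10}}{16} = - \frac{69 \cdot 27 \left(- \frac{1}{10}\right)}{16} = \left(- \frac{69}{16}\right) \left(- \frac{27}{10}\right) = \frac{1863}{160}$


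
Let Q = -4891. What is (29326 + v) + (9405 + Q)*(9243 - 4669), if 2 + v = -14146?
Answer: 20662214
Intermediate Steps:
v = -14148 (v = -2 - 14146 = -14148)
(29326 + v) + (9405 + Q)*(9243 - 4669) = (29326 - 14148) + (9405 - 4891)*(9243 - 4669) = 15178 + 4514*4574 = 15178 + 20647036 = 20662214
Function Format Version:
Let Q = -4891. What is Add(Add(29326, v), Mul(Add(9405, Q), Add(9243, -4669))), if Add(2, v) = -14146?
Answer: 20662214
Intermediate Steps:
v = -14148 (v = Add(-2, -14146) = -14148)
Add(Add(29326, v), Mul(Add(9405, Q), Add(9243, -4669))) = Add(Add(29326, -14148), Mul(Add(9405, -4891), Add(9243, -4669))) = Add(15178, Mul(4514, 4574)) = Add(15178, 20647036) = 20662214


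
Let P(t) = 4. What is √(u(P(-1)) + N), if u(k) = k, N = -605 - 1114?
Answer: 7*I*√35 ≈ 41.413*I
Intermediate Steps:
N = -1719
√(u(P(-1)) + N) = √(4 - 1719) = √(-1715) = 7*I*√35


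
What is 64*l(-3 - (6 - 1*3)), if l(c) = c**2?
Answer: 2304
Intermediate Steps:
64*l(-3 - (6 - 1*3)) = 64*(-3 - (6 - 1*3))**2 = 64*(-3 - (6 - 3))**2 = 64*(-3 - 1*3)**2 = 64*(-3 - 3)**2 = 64*(-6)**2 = 64*36 = 2304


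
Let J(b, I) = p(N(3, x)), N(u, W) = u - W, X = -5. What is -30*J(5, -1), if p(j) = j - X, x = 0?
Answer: -240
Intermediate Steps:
p(j) = 5 + j (p(j) = j - 1*(-5) = j + 5 = 5 + j)
J(b, I) = 8 (J(b, I) = 5 + (3 - 1*0) = 5 + (3 + 0) = 5 + 3 = 8)
-30*J(5, -1) = -30*8 = -240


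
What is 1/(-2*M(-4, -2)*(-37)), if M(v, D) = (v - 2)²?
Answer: 1/2664 ≈ 0.00037538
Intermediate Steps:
M(v, D) = (-2 + v)²
1/(-2*M(-4, -2)*(-37)) = 1/(-2*(-2 - 4)²*(-37)) = 1/(-2*(-6)²*(-37)) = 1/(-2*36*(-37)) = 1/(-72*(-37)) = 1/2664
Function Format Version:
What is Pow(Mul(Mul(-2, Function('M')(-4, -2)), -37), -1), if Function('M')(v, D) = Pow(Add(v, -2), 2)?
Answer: Rational(1, 2664) ≈ 0.00037538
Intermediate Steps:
Function('M')(v, D) = Pow(Add(-2, v), 2)
Pow(Mul(Mul(-2, Function('M')(-4, -2)), -37), -1) = Pow(Mul(Mul(-2, Pow(Add(-2, -4), 2)), -37), -1) = Pow(Mul(Mul(-2, Pow(-6, 2)), -37), -1) = Pow(Mul(Mul(-2, 36), -37), -1) = Pow(Mul(-72, -37), -1) = Pow(2664, -1) = Rational(1, 2664)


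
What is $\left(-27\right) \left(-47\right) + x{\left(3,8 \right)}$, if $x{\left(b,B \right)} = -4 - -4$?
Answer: $1269$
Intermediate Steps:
$x{\left(b,B \right)} = 0$ ($x{\left(b,B \right)} = -4 + 4 = 0$)
$\left(-27\right) \left(-47\right) + x{\left(3,8 \right)} = \left(-27\right) \left(-47\right) + 0 = 1269 + 0 = 1269$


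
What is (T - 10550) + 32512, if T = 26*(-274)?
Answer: 14838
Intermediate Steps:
T = -7124
(T - 10550) + 32512 = (-7124 - 10550) + 32512 = -17674 + 32512 = 14838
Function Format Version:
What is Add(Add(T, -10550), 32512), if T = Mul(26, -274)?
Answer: 14838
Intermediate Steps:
T = -7124
Add(Add(T, -10550), 32512) = Add(Add(-7124, -10550), 32512) = Add(-17674, 32512) = 14838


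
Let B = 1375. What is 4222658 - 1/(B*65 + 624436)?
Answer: 3014179729637/713811 ≈ 4.2227e+6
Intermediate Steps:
4222658 - 1/(B*65 + 624436) = 4222658 - 1/(1375*65 + 624436) = 4222658 - 1/(89375 + 624436) = 4222658 - 1/713811 = 3014179729637/713811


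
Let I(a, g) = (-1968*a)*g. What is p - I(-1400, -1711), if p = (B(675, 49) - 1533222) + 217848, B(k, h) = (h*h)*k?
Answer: 4714452501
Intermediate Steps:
I(a, g) = -1968*a*g
B(k, h) = k*h² (B(k, h) = h²*k = k*h²)
p = 305301 (p = (675*49² - 1533222) + 217848 = (675*2401 - 1533222) + 217848 = (1620675 - 1533222) + 217848 = 87453 + 217848 = 305301)
p - I(-1400, -1711) = 305301 - (-1968)*(-1400)*(-1711) = 305301 - 1*(-4714147200) = 305301 + 4714147200 = 4714452501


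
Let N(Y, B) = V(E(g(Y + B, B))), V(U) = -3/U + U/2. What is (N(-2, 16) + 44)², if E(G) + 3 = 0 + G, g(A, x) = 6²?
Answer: 1766241/484 ≈ 3649.3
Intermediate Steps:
g(A, x) = 36
E(G) = -3 + G (E(G) = -3 + (0 + G) = -3 + G)
V(U) = U/2 - 3/U (V(U) = -3/U + U*(½) = -3/U + U/2 = U/2 - 3/U)
N(Y, B) = 361/22 (N(Y, B) = (-3 + 36)/2 - 3/(-3 + 36) = (½)*33 - 3/33 = 33/2 - 3*1/33 = 33/2 - 1/11 = 361/22)
(N(-2, 16) + 44)² = (361/22 + 44)² = (1329/22)² = 1766241/484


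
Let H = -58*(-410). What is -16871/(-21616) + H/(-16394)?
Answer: -16960379/25312336 ≈ -0.67004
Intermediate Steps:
H = 23780
-16871/(-21616) + H/(-16394) = -16871/(-21616) + 23780/(-16394) = -16871*(-1/21616) + 23780*(-1/16394) = 16871/21616 - 11890/8197 = -16960379/25312336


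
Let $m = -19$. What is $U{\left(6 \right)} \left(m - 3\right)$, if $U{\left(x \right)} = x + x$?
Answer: $-264$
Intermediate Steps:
$U{\left(x \right)} = 2 x$
$U{\left(6 \right)} \left(m - 3\right) = 2 \cdot 6 \left(-19 - 3\right) = 12 \left(-22\right) = -264$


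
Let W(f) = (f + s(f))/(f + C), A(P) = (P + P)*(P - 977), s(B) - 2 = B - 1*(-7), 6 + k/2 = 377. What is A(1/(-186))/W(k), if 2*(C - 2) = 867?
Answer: 142652555/17217276 ≈ 8.2854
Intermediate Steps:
k = 742 (k = -12 + 2*377 = -12 + 754 = 742)
C = 871/2 (C = 2 + (½)*867 = 2 + 867/2 = 871/2 ≈ 435.50)
s(B) = 9 + B (s(B) = 2 + (B - 1*(-7)) = 2 + (B + 7) = 2 + (7 + B) = 9 + B)
A(P) = 2*P*(-977 + P) (A(P) = (2*P)*(-977 + P) = 2*P*(-977 + P))
W(f) = (9 + 2*f)/(871/2 + f) (W(f) = (f + (9 + f))/(f + 871/2) = (9 + 2*f)/(871/2 + f))
A(1/(-186))/W(k) = (2*(-977 + 1/(-186))/(-186))/((2*(9 + 2*742)/(871 + 2*742))) = (2*(-1/186)*(-977 - 1/186))/((2*(9 + 1484)/(871 + 1484))) = (2*(-1/186)*(-181723/186))/((2*1493/2355)) = 181723/(17298*((2*(1/2355)*1493))) = 181723/(17298*(2986/2355)) = (181723/17298)*(2355/2986) = 142652555/17217276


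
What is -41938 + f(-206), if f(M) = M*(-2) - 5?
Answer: -41531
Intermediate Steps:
f(M) = -5 - 2*M (f(M) = -2*M - 5 = -5 - 2*M)
-41938 + f(-206) = -41938 + (-5 - 2*(-206)) = -41938 + (-5 + 412) = -41938 + 407 = -41531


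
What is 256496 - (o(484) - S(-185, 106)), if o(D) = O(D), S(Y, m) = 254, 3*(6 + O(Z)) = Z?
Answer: 769784/3 ≈ 2.5659e+5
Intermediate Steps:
O(Z) = -6 + Z/3
o(D) = -6 + D/3
256496 - (o(484) - S(-185, 106)) = 256496 - ((-6 + (⅓)*484) - 1*254) = 256496 - ((-6 + 484/3) - 254) = 256496 - (466/3 - 254) = 256496 - 1*(-296/3) = 256496 + 296/3 = 769784/3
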